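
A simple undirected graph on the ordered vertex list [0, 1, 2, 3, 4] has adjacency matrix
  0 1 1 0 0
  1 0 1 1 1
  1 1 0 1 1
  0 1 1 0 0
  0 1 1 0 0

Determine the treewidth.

A width-2 tree decomposition is:
Bags: B1 = {0, 1, 2}  B2 = {1, 2, 3}  B3 = {1, 2, 4}
Tree: B1–B2, B1–B3
Each bag holds 3 vertices, so the decomposition has width 2, which upper-bounds the treewidth. Conversely, {0, 1, 2} is a clique of size 3, and the vertices of any clique must share a bag in every tree decomposition; so some bag has ≥ 3 vertices and tw(G) ≥ 2. Combining the bounds, tw(G) = 2.

2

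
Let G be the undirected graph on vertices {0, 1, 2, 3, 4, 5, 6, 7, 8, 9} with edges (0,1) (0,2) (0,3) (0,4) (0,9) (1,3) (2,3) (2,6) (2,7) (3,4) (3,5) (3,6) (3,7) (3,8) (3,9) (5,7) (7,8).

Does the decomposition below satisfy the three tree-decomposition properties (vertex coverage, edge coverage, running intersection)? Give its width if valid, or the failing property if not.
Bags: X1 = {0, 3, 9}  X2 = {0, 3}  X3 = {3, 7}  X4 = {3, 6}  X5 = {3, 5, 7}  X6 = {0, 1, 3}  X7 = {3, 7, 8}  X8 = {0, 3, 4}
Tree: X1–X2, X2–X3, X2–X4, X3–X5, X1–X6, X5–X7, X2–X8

A tree decomposition must satisfy three properties: every vertex lies in some bag; for every edge, both endpoints lie together in some bag; and for every vertex, the bags containing it form a connected subtree. Here vertex 2 appears in no bag, so the decomposition is invalid.

No — vertex 2 appears in no bag.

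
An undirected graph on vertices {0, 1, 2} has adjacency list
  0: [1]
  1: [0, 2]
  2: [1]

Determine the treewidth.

1

A width-1 tree decomposition is:
Bags: B1 = {0, 1}  B2 = {1, 2}
Tree: B1–B2
Every bag has size at most 2, so the width is 2 − 1 = 1 and tw(G) ≤ 1. Since G has at least one edge (e.g. 0–1), it is not an edgeless graph, so tw(G) ≥ 1. Therefore the treewidth is 1.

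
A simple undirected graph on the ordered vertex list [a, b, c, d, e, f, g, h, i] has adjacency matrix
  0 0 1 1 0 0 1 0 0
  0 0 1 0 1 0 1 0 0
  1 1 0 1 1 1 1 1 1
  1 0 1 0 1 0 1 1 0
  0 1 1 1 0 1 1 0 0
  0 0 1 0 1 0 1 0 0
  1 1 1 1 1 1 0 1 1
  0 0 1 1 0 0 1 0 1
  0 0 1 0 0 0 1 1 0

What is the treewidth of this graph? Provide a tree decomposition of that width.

Treewidth 3.
One such decomposition:
Bags: B1 = {c, d, g, h}  B2 = {c, d, e, g}  B3 = {b, c, e, g}  B4 = {c, e, f, g}  B5 = {a, c, d, g}  B6 = {c, g, h, i}
Tree: B1–B2, B2–B3, B3–B4, B1–B5, B1–B6

Every bag has size at most 4, so the width is 4 − 1 = 3 and tw(G) ≤ 3. Conversely, {c, d, e, g} is a clique of size 4, and the vertices of any clique must share a bag in every tree decomposition; so some bag has ≥ 4 vertices and tw(G) ≥ 3. Hence tw(G) = 3 exactly.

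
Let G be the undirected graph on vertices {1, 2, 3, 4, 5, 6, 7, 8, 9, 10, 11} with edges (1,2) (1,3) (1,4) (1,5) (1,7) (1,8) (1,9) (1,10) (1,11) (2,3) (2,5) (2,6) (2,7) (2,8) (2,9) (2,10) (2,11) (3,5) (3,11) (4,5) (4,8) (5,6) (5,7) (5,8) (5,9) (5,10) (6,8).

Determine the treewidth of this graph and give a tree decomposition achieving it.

Treewidth 3.
Bags: B1 = {1, 2, 3, 5}  B2 = {1, 2, 5, 9}  B3 = {1, 2, 5, 8}  B4 = {1, 2, 3, 11}  B5 = {1, 2, 5, 10}  B6 = {2, 5, 6, 8}  B7 = {1, 2, 5, 7}  B8 = {1, 4, 5, 8}
Tree: B1–B2, B2–B3, B1–B4, B3–B5, B3–B6, B1–B7, B3–B8

The largest bag has 4 vertices, giving width 3; this decomposition certifies tw(G) ≤ 3. For the lower bound, the 4 vertices {1, 2, 3, 11} are pairwise adjacent, and any tree decomposition puts a clique entirely inside one bag — forcing width ≥ 3. The upper and lower bounds meet at 3, so that is the treewidth.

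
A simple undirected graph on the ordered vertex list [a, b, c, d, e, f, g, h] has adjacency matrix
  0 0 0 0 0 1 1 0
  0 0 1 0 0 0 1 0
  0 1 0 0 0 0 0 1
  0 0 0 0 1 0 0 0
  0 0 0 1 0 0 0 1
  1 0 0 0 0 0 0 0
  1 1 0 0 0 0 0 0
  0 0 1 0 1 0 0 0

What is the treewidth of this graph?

1

A width-1 tree decomposition is:
Bags: B1 = {d, e}  B2 = {e, h}  B3 = {c, h}  B4 = {b, c}  B5 = {b, g}  B6 = {a, g}  B7 = {a, f}
Tree: B1–B2, B2–B3, B3–B4, B4–B5, B5–B6, B6–B7
The largest bag has 2 vertices, giving width 1; this decomposition certifies tw(G) ≤ 1. Since G has at least one edge (e.g. d–e), it is not an edgeless graph, so tw(G) ≥ 1. Hence tw(G) = 1 exactly.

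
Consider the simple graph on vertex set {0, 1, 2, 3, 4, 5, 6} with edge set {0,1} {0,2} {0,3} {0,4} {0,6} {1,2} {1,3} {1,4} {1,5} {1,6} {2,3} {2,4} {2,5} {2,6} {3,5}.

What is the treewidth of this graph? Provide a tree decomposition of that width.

Each bag holds 4 vertices, so the decomposition has width 3, which upper-bounds the treewidth. Conversely, {0, 1, 2, 3} is a clique of size 4, and the vertices of any clique must share a bag in every tree decomposition; so some bag has ≥ 4 vertices and tw(G) ≥ 3. Therefore the treewidth is 3.

Treewidth 3.
Bags: B1 = {0, 1, 2, 6}  B2 = {0, 1, 2, 3}  B3 = {0, 1, 2, 4}  B4 = {1, 2, 3, 5}
Tree: B1–B2, B2–B3, B2–B4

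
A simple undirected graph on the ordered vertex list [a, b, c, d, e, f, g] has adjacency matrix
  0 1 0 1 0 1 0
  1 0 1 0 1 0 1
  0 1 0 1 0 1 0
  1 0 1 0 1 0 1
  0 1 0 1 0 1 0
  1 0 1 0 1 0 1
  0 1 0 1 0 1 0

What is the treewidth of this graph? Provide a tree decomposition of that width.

Treewidth 3.
One optimal decomposition is:
Bags: B1 = {b, d, f, g}  B2 = {b, c, d, f}  B3 = {b, d, e, f}  B4 = {a, b, d, f}
Tree: B1–B2, B2–B3, B3–B4

The largest bag has 4 vertices, giving width 3; this decomposition certifies tw(G) ≤ 3. For the lower bound: the 4 vertex sets {f,g}, {b,c}, {d}, {e} are disjoint, each induces a connected subgraph, and every pair is joined by at least one edge of G. Contracting each set to a single vertex therefore yields K_{4} as a minor, and since treewidth is minor-monotone, tw(G) ≥ tw(K_{4}) = 3. The upper and lower bounds meet at 3, so that is the treewidth.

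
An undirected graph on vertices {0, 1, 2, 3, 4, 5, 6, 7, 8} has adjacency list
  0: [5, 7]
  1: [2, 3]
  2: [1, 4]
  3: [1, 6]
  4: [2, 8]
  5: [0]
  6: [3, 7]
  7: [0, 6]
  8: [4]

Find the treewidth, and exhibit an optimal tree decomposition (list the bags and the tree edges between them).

The largest bag has 2 vertices, giving width 1; this decomposition certifies tw(G) ≤ 1. Since G has at least one edge (e.g. 5–0), it is not an edgeless graph, so tw(G) ≥ 1. The upper and lower bounds meet at 1, so that is the treewidth.

Treewidth 1.
One such decomposition:
Bags: B1 = {0, 5}  B2 = {0, 7}  B3 = {6, 7}  B4 = {3, 6}  B5 = {1, 3}  B6 = {1, 2}  B7 = {2, 4}  B8 = {4, 8}
Tree: B1–B2, B2–B3, B3–B4, B4–B5, B5–B6, B6–B7, B7–B8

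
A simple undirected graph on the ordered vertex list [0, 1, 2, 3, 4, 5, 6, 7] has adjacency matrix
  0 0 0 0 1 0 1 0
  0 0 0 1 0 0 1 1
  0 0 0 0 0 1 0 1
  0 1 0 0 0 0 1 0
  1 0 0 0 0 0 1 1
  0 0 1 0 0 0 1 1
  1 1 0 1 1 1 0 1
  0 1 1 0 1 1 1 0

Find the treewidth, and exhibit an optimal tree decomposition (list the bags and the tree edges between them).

Treewidth 2.
One such decomposition:
Bags: B1 = {4, 6, 7}  B2 = {1, 6, 7}  B3 = {5, 6, 7}  B4 = {2, 5, 7}  B5 = {1, 3, 6}  B6 = {0, 4, 6}
Tree: B1–B2, B2–B3, B3–B4, B2–B5, B1–B6

The largest bag has 3 vertices, giving width 2; this decomposition certifies tw(G) ≤ 2. On the other hand G contains the 3-clique {2, 5, 7}. A clique must lie in a single bag of any decomposition, so no decomposition can have width below 2. Combining the bounds, tw(G) = 2.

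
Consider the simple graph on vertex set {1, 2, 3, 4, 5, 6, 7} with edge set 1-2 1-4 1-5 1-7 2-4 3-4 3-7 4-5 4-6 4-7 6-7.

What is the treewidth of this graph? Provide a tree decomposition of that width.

Treewidth 2.
One such decomposition:
Bags: B1 = {1, 4, 7}  B2 = {1, 2, 4}  B3 = {1, 4, 5}  B4 = {4, 6, 7}  B5 = {3, 4, 7}
Tree: B1–B2, B2–B3, B1–B4, B1–B5

Each bag holds 3 vertices, so the decomposition has width 2, which upper-bounds the treewidth. For the lower bound, the 3 vertices {1, 2, 4} are pairwise adjacent, and any tree decomposition puts a clique entirely inside one bag — forcing width ≥ 2. Hence tw(G) = 2 exactly.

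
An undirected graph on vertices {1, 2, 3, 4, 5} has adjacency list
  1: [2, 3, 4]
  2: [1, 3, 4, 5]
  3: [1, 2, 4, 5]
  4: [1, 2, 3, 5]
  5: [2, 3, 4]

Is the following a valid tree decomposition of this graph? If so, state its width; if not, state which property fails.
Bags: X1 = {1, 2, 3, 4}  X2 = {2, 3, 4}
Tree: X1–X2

A tree decomposition must satisfy three properties: every vertex lies in some bag; for every edge, both endpoints lie together in some bag; and for every vertex, the bags containing it form a connected subtree. Here vertex 5 appears in no bag, so the decomposition is invalid.

No — vertex 5 appears in no bag.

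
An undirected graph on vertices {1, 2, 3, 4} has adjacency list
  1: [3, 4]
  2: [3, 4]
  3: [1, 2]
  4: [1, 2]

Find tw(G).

2

A width-2 tree decomposition is:
Bags: B1 = {1, 2, 3}  B2 = {1, 2, 4}
Tree: B1–B2
Each bag holds 3 vertices, so the decomposition has width 2, which upper-bounds the treewidth. Since 2–3–1–4–2 is a cycle in G, G is not acyclic. Forests are exactly the graphs of treewidth ≤ 1, so tw(G) ≥ 2. The upper and lower bounds meet at 2, so that is the treewidth.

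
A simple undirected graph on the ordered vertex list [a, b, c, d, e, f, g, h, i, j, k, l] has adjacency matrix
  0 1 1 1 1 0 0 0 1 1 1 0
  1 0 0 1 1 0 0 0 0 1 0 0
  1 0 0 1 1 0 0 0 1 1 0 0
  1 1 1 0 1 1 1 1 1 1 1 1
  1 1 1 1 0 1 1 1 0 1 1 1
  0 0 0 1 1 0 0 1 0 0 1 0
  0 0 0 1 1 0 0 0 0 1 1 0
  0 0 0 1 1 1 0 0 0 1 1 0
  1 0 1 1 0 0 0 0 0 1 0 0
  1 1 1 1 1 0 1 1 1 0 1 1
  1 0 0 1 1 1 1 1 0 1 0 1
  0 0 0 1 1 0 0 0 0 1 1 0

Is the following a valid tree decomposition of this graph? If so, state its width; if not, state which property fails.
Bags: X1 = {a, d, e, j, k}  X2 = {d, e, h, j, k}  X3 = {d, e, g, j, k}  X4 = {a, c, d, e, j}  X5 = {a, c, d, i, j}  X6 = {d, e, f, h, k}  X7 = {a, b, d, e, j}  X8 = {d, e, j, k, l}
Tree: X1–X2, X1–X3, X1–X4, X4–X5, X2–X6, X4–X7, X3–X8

Yes; width 4.

Checking the three conditions: (i) the bags cover all of {a, b, c, d, e, f, g, h, i, j, k, l}; (ii) for each edge, some bag contains both endpoints; (iii) the bags containing any fixed vertex form a subtree. All hold, so the decomposition is valid with width 5 − 1 = 4.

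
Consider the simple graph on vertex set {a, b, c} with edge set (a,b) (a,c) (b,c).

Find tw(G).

2

A width-2 tree decomposition is:
Bags: B1 = {a, b, c}
Tree: (single bag)
With just one bag of size 3, the width is 3 − 1 = 2, so tw(G) ≤ 2. On the other hand G contains the 3-clique {a, b, c}. A clique must lie in a single bag of any decomposition, so no decomposition can have width below 2. Therefore the treewidth is 2.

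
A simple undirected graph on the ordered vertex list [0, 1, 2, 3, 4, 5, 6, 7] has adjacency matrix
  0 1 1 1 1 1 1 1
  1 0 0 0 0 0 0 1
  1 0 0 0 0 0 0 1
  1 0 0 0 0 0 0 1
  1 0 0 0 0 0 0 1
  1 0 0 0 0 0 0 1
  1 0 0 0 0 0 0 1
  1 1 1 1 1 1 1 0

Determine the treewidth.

2

A width-2 tree decomposition is:
Bags: B1 = {0, 2, 7}  B2 = {0, 6, 7}  B3 = {0, 3, 7}  B4 = {0, 1, 7}  B5 = {0, 5, 7}  B6 = {0, 4, 7}
Tree: B1–B2, B2–B3, B3–B4, B3–B5, B3–B6
Every bag has size at most 3, so the width is 3 − 1 = 2 and tw(G) ≤ 2. Conversely, {0, 1, 7} is a clique of size 3, and the vertices of any clique must share a bag in every tree decomposition; so some bag has ≥ 3 vertices and tw(G) ≥ 2. Therefore the treewidth is 2.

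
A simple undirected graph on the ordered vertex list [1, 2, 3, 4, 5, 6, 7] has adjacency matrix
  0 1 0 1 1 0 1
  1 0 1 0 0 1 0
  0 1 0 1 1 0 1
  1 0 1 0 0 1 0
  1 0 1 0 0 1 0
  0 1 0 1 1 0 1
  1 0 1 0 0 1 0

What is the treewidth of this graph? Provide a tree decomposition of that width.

Treewidth 3.
One such decomposition:
Bags: B1 = {1, 3, 6, 7}  B2 = {1, 2, 3, 6}  B3 = {1, 3, 5, 6}  B4 = {1, 3, 4, 6}
Tree: B1–B2, B2–B3, B3–B4

The largest bag has 4 vertices, giving width 3; this decomposition certifies tw(G) ≤ 3. For the lower bound: the 4 vertex sets {1,7}, {2,3}, {6}, {5} are disjoint, each induces a connected subgraph, and every pair is joined by at least one edge of G. Contracting each set to a single vertex therefore yields K_{4} as a minor, and since treewidth is minor-monotone, tw(G) ≥ tw(K_{4}) = 3. Combining the bounds, tw(G) = 3.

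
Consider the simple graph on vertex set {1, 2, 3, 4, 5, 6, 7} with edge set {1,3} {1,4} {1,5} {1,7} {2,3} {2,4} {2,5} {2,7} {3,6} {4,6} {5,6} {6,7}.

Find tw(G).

3

A width-3 tree decomposition is:
Bags: B1 = {1, 2, 4, 6}  B2 = {1, 2, 6, 7}  B3 = {1, 2, 5, 6}  B4 = {1, 2, 3, 6}
Tree: B1–B2, B2–B3, B3–B4
Every bag has size at most 4, so the width is 4 − 1 = 3 and tw(G) ≤ 3. For the lower bound: the 4 vertex sets {2,4}, {6,7}, {1}, {5} are disjoint, each induces a connected subgraph, and every pair is joined by at least one edge of G. Contracting each set to a single vertex therefore yields K_{4} as a minor, and since treewidth is minor-monotone, tw(G) ≥ tw(K_{4}) = 3. Therefore the treewidth is 3.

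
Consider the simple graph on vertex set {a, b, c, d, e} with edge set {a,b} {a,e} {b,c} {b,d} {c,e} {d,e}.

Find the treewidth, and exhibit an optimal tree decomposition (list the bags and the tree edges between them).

Treewidth 2.
One such decomposition:
Bags: B1 = {a, b, e}  B2 = {b, c, e}  B3 = {b, d, e}
Tree: B1–B2, B2–B3

The largest bag has 3 vertices, giving width 2; this decomposition certifies tw(G) ≤ 2. Since e–a–b–c–e is a cycle in G, G is not acyclic. Forests are exactly the graphs of treewidth ≤ 1, so tw(G) ≥ 2. Hence tw(G) = 2 exactly.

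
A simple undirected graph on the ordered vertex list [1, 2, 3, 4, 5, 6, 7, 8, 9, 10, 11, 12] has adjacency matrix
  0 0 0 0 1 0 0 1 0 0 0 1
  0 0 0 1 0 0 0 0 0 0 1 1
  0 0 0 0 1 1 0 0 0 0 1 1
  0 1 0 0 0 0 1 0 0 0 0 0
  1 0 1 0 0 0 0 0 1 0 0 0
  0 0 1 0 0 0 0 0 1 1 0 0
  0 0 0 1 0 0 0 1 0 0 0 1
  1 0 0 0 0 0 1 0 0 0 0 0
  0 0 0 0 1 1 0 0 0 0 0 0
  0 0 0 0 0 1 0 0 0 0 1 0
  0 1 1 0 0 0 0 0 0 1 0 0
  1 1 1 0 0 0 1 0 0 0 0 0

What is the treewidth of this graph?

3

A width-3 tree decomposition is:
Bags: B1 = {1, 4, 7, 8}  B2 = {1, 4, 7, 12}  B3 = {1, 2, 4, 12}  B4 = {1, 2, 5, 12}  B5 = {2, 3, 5, 12}  B6 = {2, 3, 5, 11}  B7 = {3, 5, 9, 11}  B8 = {3, 6, 9, 11}  B9 = {6, 9, 10, 11}
Tree: B1–B2, B2–B3, B3–B4, B4–B5, B5–B6, B6–B7, B7–B8, B8–B9
Each bag holds 4 vertices, so the decomposition has width 3, which upper-bounds the treewidth. For the lower bound: the 4 vertex sets {4,7,8}, {1}, {12}, {2,3,5,11} are disjoint, each induces a connected subgraph, and every pair is joined by at least one edge of G. Contracting each set to a single vertex therefore yields K_{4} as a minor, and since treewidth is minor-monotone, tw(G) ≥ tw(K_{4}) = 3. The upper and lower bounds meet at 3, so that is the treewidth.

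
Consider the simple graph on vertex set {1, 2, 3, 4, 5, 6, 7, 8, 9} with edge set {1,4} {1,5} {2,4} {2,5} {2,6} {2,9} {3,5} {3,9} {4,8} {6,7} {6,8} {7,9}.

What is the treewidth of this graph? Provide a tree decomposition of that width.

Every bag has size at most 4, so the width is 4 − 1 = 3 and tw(G) ≤ 3. For the lower bound: the 4 vertex sets {1,3,5}, {4}, {2}, {6,7,8,9} are disjoint, each induces a connected subgraph, and every pair is joined by at least one edge of G. Contracting each set to a single vertex therefore yields K_{4} as a minor, and since treewidth is minor-monotone, tw(G) ≥ tw(K_{4}) = 3. The upper and lower bounds meet at 3, so that is the treewidth.

Treewidth 3.
One optimal decomposition is:
Bags: B1 = {1, 3, 4, 5}  B2 = {2, 3, 4, 5}  B3 = {2, 3, 4, 9}  B4 = {2, 4, 8, 9}  B5 = {2, 6, 8, 9}  B6 = {6, 7, 8, 9}
Tree: B1–B2, B2–B3, B3–B4, B4–B5, B5–B6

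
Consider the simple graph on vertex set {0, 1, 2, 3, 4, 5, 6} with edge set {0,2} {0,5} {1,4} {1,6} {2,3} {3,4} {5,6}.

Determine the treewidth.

2

A width-2 tree decomposition is:
Bags: B1 = {2, 3, 4}  B2 = {0, 2, 4}  B3 = {0, 4, 5}  B4 = {4, 5, 6}  B5 = {1, 4, 6}
Tree: B1–B2, B2–B3, B3–B4, B4–B5
Every bag has size at most 3, so the width is 3 − 1 = 2 and tw(G) ≤ 2. For the lower bound, G contains the cycle 4–3–2–0–5–6–1–4, so G is not a forest; only forests have treewidth ≤ 1, hence tw(G) ≥ 2. The upper and lower bounds meet at 2, so that is the treewidth.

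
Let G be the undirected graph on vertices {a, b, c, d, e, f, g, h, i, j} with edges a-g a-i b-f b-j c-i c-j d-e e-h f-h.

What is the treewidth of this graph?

1

A width-1 tree decomposition is:
Bags: B1 = {d, e}  B2 = {e, h}  B3 = {f, h}  B4 = {b, f}  B5 = {b, j}  B6 = {c, j}  B7 = {c, i}  B8 = {a, i}  B9 = {a, g}
Tree: B1–B2, B2–B3, B3–B4, B4–B5, B5–B6, B6–B7, B7–B8, B8–B9
Each bag holds 2 vertices, so the decomposition has width 1, which upper-bounds the treewidth. G has an edge, so its treewidth is at least 1. Combining the bounds, tw(G) = 1.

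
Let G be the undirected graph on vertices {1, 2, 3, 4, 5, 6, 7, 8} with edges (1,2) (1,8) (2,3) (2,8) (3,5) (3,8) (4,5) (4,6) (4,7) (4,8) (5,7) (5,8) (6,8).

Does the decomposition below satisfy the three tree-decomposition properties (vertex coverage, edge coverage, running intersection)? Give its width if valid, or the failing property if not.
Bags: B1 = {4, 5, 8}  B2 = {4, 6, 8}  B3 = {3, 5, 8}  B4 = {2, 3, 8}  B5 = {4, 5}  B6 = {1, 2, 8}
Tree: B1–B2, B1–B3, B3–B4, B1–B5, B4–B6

No — vertex 7 appears in no bag.

A tree decomposition must satisfy three properties: every vertex lies in some bag; for every edge, both endpoints lie together in some bag; and for every vertex, the bags containing it form a connected subtree. Here vertex 7 appears in no bag, so the decomposition is invalid.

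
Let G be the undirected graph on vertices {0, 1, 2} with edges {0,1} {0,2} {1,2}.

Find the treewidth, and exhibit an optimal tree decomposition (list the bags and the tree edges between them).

With just one bag of size 3, the width is 3 − 1 = 2, so tw(G) ≤ 2. On the other hand G contains the 3-clique {0, 1, 2}. A clique must lie in a single bag of any decomposition, so no decomposition can have width below 2. Combining the bounds, tw(G) = 2.

Treewidth 2.
One optimal decomposition is:
Bags: B1 = {0, 1, 2}
Tree: (single bag)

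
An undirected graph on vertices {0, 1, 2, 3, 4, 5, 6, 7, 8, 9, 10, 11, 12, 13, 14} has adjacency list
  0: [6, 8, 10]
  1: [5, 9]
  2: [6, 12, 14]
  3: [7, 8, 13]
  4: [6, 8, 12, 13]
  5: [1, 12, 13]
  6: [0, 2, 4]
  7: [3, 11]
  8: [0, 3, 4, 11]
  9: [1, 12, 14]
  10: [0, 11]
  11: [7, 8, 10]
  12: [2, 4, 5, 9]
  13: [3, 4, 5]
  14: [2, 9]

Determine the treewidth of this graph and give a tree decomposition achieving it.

Each bag holds 4 vertices, so the decomposition has width 3, which upper-bounds the treewidth. For the lower bound: the 4 vertex sets {7,10,11}, {3}, {8}, {0,4,6,13} are disjoint, each induces a connected subgraph, and every pair is joined by at least one edge of G. Contracting each set to a single vertex therefore yields K_{4} as a minor, and since treewidth is minor-monotone, tw(G) ≥ tw(K_{4}) = 3. Combining the bounds, tw(G) = 3.

Treewidth 3.
Bags: B1 = {3, 7, 10, 11}  B2 = {3, 8, 10, 11}  B3 = {0, 3, 8, 10}  B4 = {0, 3, 8, 13}  B5 = {0, 4, 8, 13}  B6 = {0, 4, 6, 13}  B7 = {4, 5, 6, 13}  B8 = {4, 5, 6, 12}  B9 = {2, 5, 6, 12}  B10 = {1, 2, 5, 12}  B11 = {1, 2, 9, 12}  B12 = {1, 2, 9, 14}
Tree: B1–B2, B2–B3, B3–B4, B4–B5, B5–B6, B6–B7, B7–B8, B8–B9, B9–B10, B10–B11, B11–B12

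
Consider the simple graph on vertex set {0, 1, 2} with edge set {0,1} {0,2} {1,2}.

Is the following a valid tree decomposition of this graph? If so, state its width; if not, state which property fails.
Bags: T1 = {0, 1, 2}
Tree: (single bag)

Yes; width 2.

Every vertex of G appears in some bag (union = {0, 1, 2}); every edge is covered by a bag; and for each vertex v the set of bags containing v is connected in the bag tree. The decomposition is therefore valid. The largest bag has 3 vertices, so the width is 2.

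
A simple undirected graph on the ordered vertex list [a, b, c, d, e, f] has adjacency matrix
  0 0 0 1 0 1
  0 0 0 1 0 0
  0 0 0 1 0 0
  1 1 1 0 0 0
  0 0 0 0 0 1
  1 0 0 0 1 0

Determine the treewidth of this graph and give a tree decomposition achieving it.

Each bag holds 2 vertices, so the decomposition has width 1, which upper-bounds the treewidth. G has an edge, so its treewidth is at least 1. The upper and lower bounds meet at 1, so that is the treewidth.

Treewidth 1.
One optimal decomposition is:
Bags: B1 = {a, d}  B2 = {b, d}  B3 = {c, d}  B4 = {a, f}  B5 = {e, f}
Tree: B1–B2, B2–B3, B1–B4, B4–B5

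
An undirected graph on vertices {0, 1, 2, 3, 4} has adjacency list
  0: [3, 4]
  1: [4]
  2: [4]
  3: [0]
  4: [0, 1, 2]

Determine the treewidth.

1

A width-1 tree decomposition is:
Bags: B1 = {1, 4}  B2 = {0, 4}  B3 = {0, 3}  B4 = {2, 4}
Tree: B1–B2, B2–B3, B1–B4
Every bag has size at most 2, so the width is 2 − 1 = 1 and tw(G) ≤ 1. Any graph with an edge has treewidth ≥ 1, and G has the edge 4–1. Hence tw(G) = 1 exactly.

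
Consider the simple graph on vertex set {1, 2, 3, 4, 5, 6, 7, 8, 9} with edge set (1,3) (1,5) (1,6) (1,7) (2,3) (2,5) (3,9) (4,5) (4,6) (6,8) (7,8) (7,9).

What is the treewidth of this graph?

3

A width-3 tree decomposition is:
Bags: B1 = {4, 5, 6, 8}  B2 = {1, 5, 6, 8}  B3 = {1, 5, 7, 8}  B4 = {1, 2, 5, 7}  B5 = {1, 2, 3, 7}  B6 = {2, 3, 7, 9}
Tree: B1–B2, B2–B3, B3–B4, B4–B5, B5–B6
Each bag holds 4 vertices, so the decomposition has width 3, which upper-bounds the treewidth. For the lower bound: the 4 vertex sets {4,6,8}, {5}, {1}, {2,3,7,9} are disjoint, each induces a connected subgraph, and every pair is joined by at least one edge of G. Contracting each set to a single vertex therefore yields K_{4} as a minor, and since treewidth is minor-monotone, tw(G) ≥ tw(K_{4}) = 3. Combining the bounds, tw(G) = 3.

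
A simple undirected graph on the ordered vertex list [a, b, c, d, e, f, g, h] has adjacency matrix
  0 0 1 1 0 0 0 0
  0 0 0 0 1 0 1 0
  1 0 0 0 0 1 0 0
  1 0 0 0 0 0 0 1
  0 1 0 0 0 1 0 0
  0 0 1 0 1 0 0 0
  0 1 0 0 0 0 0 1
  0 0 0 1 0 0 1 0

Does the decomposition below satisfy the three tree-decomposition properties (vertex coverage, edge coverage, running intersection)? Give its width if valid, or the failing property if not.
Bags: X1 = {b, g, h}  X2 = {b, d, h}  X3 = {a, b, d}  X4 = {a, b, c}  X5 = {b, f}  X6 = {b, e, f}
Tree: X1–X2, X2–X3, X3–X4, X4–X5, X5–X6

A tree decomposition must satisfy three properties: every vertex lies in some bag; for every edge, both endpoints lie together in some bag; and for every vertex, the bags containing it form a connected subtree. Here edge (c,f) lies in no bag, so the decomposition is invalid.

No — edge (c,f) lies in no bag.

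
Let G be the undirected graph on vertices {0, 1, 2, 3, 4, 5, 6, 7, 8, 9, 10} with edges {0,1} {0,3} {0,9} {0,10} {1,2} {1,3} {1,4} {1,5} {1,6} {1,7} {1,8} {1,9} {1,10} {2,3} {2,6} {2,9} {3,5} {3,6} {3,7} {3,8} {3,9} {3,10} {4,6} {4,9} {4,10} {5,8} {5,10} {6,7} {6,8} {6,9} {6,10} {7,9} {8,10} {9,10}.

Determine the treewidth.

4

A width-4 tree decomposition is:
Bags: B1 = {1, 3, 6, 7, 9}  B2 = {1, 3, 6, 9, 10}  B3 = {1, 4, 6, 9, 10}  B4 = {0, 1, 3, 9, 10}  B5 = {1, 3, 6, 8, 10}  B6 = {1, 3, 5, 8, 10}  B7 = {1, 2, 3, 6, 9}
Tree: B1–B2, B2–B3, B2–B4, B2–B5, B5–B6, B2–B7
Every bag has size at most 5, so the width is 5 − 1 = 4 and tw(G) ≤ 4. For the lower bound, the 5 vertices {0, 1, 3, 9, 10} are pairwise adjacent, and any tree decomposition puts a clique entirely inside one bag — forcing width ≥ 4. Hence tw(G) = 4 exactly.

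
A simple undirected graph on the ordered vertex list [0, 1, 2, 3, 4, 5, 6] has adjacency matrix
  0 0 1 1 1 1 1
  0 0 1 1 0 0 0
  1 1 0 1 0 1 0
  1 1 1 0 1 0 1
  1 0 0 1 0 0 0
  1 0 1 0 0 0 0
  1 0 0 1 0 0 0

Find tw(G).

A width-2 tree decomposition is:
Bags: B1 = {0, 2, 3}  B2 = {0, 3, 4}  B3 = {0, 2, 5}  B4 = {0, 3, 6}  B5 = {1, 2, 3}
Tree: B1–B2, B1–B3, B1–B4, B1–B5
Each bag holds 3 vertices, so the decomposition has width 2, which upper-bounds the treewidth. On the other hand G contains the 3-clique {0, 2, 3}. A clique must lie in a single bag of any decomposition, so no decomposition can have width below 2. Hence tw(G) = 2 exactly.

2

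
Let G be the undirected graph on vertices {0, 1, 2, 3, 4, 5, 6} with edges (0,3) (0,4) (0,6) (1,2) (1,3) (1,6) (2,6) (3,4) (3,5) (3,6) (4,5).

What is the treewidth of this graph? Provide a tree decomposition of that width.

Treewidth 2.
One such decomposition:
Bags: B1 = {1, 3, 6}  B2 = {0, 3, 6}  B3 = {0, 3, 4}  B4 = {1, 2, 6}  B5 = {3, 4, 5}
Tree: B1–B2, B2–B3, B1–B4, B3–B5

Each bag holds 3 vertices, so the decomposition has width 2, which upper-bounds the treewidth. Conversely, {1, 2, 6} is a clique of size 3, and the vertices of any clique must share a bag in every tree decomposition; so some bag has ≥ 3 vertices and tw(G) ≥ 2. Combining the bounds, tw(G) = 2.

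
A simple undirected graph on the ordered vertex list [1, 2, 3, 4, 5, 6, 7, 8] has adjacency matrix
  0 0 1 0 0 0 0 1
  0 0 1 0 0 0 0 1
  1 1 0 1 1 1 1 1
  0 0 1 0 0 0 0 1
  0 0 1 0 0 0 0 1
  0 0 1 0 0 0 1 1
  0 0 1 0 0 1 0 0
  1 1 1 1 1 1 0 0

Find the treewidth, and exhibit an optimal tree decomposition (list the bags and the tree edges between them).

Treewidth 2.
One optimal decomposition is:
Bags: B1 = {3, 6, 8}  B2 = {3, 6, 7}  B3 = {2, 3, 8}  B4 = {3, 5, 8}  B5 = {3, 4, 8}  B6 = {1, 3, 8}
Tree: B1–B2, B1–B3, B3–B4, B4–B5, B5–B6

Every bag has size at most 3, so the width is 3 − 1 = 2 and tw(G) ≤ 2. On the other hand G contains the 3-clique {1, 3, 8}. A clique must lie in a single bag of any decomposition, so no decomposition can have width below 2. Therefore the treewidth is 2.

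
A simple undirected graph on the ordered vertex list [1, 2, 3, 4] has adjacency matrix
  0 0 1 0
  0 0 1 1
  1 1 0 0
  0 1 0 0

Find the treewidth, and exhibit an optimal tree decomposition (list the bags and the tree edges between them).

Every bag has size at most 2, so the width is 2 − 1 = 1 and tw(G) ≤ 1. G has an edge, so its treewidth is at least 1. Therefore the treewidth is 1.

Treewidth 1.
Bags: B1 = {2, 3}  B2 = {1, 3}  B3 = {2, 4}
Tree: B1–B2, B1–B3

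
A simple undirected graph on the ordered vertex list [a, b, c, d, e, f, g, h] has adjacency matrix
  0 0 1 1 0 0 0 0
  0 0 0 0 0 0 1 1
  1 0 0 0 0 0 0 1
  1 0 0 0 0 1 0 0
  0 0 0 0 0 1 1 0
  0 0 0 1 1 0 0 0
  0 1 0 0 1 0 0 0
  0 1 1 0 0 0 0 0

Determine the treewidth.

2

A width-2 tree decomposition is:
Bags: B1 = {b, c, h}  B2 = {a, b, c}  B3 = {a, b, d}  B4 = {b, d, f}  B5 = {b, e, f}  B6 = {b, e, g}
Tree: B1–B2, B2–B3, B3–B4, B4–B5, B5–B6
Every bag has size at most 3, so the width is 3 − 1 = 2 and tw(G) ≤ 2. For the lower bound, G contains the cycle b–h–c–a–d–f–e–g–b, so G is not a forest; only forests have treewidth ≤ 1, hence tw(G) ≥ 2. Therefore the treewidth is 2.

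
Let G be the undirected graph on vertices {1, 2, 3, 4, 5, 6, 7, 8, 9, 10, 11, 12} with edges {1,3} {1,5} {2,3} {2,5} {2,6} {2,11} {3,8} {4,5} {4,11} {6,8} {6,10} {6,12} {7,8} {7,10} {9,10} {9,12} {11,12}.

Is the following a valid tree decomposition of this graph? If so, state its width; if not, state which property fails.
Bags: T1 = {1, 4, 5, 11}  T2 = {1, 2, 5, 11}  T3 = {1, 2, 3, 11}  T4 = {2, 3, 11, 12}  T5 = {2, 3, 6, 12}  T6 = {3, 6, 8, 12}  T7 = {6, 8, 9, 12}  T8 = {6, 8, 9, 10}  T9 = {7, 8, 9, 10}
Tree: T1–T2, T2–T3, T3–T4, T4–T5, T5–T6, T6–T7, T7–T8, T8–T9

Checking the three conditions: (i) the bags cover all of {1, 2, 3, 4, 5, 6, 7, 8, 9, 10, 11, 12}; (ii) for each edge, some bag contains both endpoints; (iii) the bags containing any fixed vertex form a subtree. All hold, so the decomposition is valid with width 4 − 1 = 3.

Yes; width 3.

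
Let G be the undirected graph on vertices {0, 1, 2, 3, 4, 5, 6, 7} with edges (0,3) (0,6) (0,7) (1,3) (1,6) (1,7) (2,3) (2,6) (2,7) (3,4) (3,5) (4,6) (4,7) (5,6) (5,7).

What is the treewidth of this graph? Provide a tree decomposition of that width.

The largest bag has 4 vertices, giving width 3; this decomposition certifies tw(G) ≤ 3. For the lower bound: the 4 vertex sets {0,7}, {4,6}, {3}, {2} are disjoint, each induces a connected subgraph, and every pair is joined by at least one edge of G. Contracting each set to a single vertex therefore yields K_{4} as a minor, and since treewidth is minor-monotone, tw(G) ≥ tw(K_{4}) = 3. Combining the bounds, tw(G) = 3.

Treewidth 3.
One optimal decomposition is:
Bags: B1 = {0, 3, 6, 7}  B2 = {3, 4, 6, 7}  B3 = {2, 3, 6, 7}  B4 = {3, 5, 6, 7}  B5 = {1, 3, 6, 7}
Tree: B1–B2, B2–B3, B3–B4, B4–B5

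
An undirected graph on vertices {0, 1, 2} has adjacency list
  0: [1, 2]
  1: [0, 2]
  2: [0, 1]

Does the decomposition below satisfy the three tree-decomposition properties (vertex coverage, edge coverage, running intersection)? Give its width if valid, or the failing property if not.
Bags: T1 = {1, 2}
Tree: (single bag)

A tree decomposition must satisfy three properties: every vertex lies in some bag; for every edge, both endpoints lie together in some bag; and for every vertex, the bags containing it form a connected subtree. Here vertex 0 appears in no bag, so the decomposition is invalid.

No — vertex 0 appears in no bag.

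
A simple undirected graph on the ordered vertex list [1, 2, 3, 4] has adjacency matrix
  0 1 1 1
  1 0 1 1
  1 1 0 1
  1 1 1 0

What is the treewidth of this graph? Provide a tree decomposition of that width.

Treewidth 3.
Bags: B1 = {1, 2, 3, 4}
Tree: (single bag)

With just one bag of size 4, the width is 4 − 1 = 3, so tw(G) ≤ 3. Conversely, {1, 2, 3, 4} is a clique of size 4, and the vertices of any clique must share a bag in every tree decomposition; so some bag has ≥ 4 vertices and tw(G) ≥ 3. The upper and lower bounds meet at 3, so that is the treewidth.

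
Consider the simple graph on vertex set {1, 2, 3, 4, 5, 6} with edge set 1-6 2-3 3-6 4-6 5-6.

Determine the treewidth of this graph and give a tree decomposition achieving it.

Treewidth 1.
Bags: B1 = {3, 6}  B2 = {4, 6}  B3 = {5, 6}  B4 = {1, 6}  B5 = {2, 3}
Tree: B1–B2, B2–B3, B1–B4, B1–B5

The largest bag has 2 vertices, giving width 1; this decomposition certifies tw(G) ≤ 1. G has an edge, so its treewidth is at least 1. Therefore the treewidth is 1.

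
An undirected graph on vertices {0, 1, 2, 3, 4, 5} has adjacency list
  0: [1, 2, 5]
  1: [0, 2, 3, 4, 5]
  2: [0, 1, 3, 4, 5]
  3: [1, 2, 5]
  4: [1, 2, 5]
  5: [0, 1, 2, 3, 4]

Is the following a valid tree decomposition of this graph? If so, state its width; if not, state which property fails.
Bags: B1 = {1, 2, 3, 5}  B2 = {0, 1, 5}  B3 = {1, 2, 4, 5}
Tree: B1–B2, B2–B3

No — edge (2,0) lies in no bag.

A tree decomposition must satisfy three properties: every vertex lies in some bag; for every edge, both endpoints lie together in some bag; and for every vertex, the bags containing it form a connected subtree. Here edge (2,0) lies in no bag, so the decomposition is invalid.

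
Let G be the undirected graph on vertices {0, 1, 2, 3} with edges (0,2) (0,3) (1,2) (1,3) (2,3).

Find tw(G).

A width-2 tree decomposition is:
Bags: B1 = {0, 2, 3}  B2 = {1, 2, 3}
Tree: B1–B2
Each bag holds 3 vertices, so the decomposition has width 2, which upper-bounds the treewidth. For the lower bound, the 3 vertices {0, 2, 3} are pairwise adjacent, and any tree decomposition puts a clique entirely inside one bag — forcing width ≥ 2. Combining the bounds, tw(G) = 2.

2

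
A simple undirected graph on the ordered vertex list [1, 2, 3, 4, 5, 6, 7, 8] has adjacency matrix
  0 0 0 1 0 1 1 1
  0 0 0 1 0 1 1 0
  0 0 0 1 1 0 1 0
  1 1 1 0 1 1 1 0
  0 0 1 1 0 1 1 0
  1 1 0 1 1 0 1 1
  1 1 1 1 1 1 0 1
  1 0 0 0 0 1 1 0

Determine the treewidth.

A width-3 tree decomposition is:
Bags: B1 = {2, 4, 6, 7}  B2 = {1, 4, 6, 7}  B3 = {4, 5, 6, 7}  B4 = {3, 4, 5, 7}  B5 = {1, 6, 7, 8}
Tree: B1–B2, B2–B3, B3–B4, B2–B5
Each bag holds 4 vertices, so the decomposition has width 3, which upper-bounds the treewidth. On the other hand G contains the 4-clique {1, 6, 7, 8}. A clique must lie in a single bag of any decomposition, so no decomposition can have width below 3. The upper and lower bounds meet at 3, so that is the treewidth.

3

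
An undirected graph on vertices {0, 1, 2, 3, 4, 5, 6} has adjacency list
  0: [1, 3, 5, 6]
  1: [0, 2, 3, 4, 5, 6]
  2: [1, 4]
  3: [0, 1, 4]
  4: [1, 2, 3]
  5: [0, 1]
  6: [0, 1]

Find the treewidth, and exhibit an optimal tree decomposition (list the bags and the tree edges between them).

Treewidth 2.
One such decomposition:
Bags: B1 = {1, 3, 4}  B2 = {0, 1, 3}  B3 = {0, 1, 6}  B4 = {1, 2, 4}  B5 = {0, 1, 5}
Tree: B1–B2, B2–B3, B1–B4, B2–B5

The largest bag has 3 vertices, giving width 2; this decomposition certifies tw(G) ≤ 2. Conversely, {0, 1, 3} is a clique of size 3, and the vertices of any clique must share a bag in every tree decomposition; so some bag has ≥ 3 vertices and tw(G) ≥ 2. Combining the bounds, tw(G) = 2.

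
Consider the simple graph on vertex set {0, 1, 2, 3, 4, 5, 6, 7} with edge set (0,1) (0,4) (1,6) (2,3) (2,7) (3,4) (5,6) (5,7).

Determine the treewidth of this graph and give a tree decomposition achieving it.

Treewidth 2.
One such decomposition:
Bags: B1 = {0, 1, 6}  B2 = {0, 4, 6}  B3 = {3, 4, 6}  B4 = {2, 3, 6}  B5 = {2, 6, 7}  B6 = {5, 6, 7}
Tree: B1–B2, B2–B3, B3–B4, B4–B5, B5–B6

Each bag holds 3 vertices, so the decomposition has width 2, which upper-bounds the treewidth. Since 6–1–0–4–3–2–7–5–6 is a cycle in G, G is not acyclic. Forests are exactly the graphs of treewidth ≤ 1, so tw(G) ≥ 2. The upper and lower bounds meet at 2, so that is the treewidth.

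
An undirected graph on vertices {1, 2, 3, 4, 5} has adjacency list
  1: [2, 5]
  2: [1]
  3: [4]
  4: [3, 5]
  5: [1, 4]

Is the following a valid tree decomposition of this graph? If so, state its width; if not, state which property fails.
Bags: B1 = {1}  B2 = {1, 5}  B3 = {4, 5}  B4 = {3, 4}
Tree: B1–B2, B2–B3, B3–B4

No — vertex 2 appears in no bag.

A tree decomposition must satisfy three properties: every vertex lies in some bag; for every edge, both endpoints lie together in some bag; and for every vertex, the bags containing it form a connected subtree. Here vertex 2 appears in no bag, so the decomposition is invalid.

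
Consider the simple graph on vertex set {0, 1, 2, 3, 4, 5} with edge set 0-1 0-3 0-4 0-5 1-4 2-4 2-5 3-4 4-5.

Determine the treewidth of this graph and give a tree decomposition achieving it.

Treewidth 2.
One such decomposition:
Bags: B1 = {2, 4, 5}  B2 = {0, 4, 5}  B3 = {0, 1, 4}  B4 = {0, 3, 4}
Tree: B1–B2, B2–B3, B2–B4

Every bag has size at most 3, so the width is 3 − 1 = 2 and tw(G) ≤ 2. On the other hand G contains the 3-clique {0, 1, 4}. A clique must lie in a single bag of any decomposition, so no decomposition can have width below 2. Therefore the treewidth is 2.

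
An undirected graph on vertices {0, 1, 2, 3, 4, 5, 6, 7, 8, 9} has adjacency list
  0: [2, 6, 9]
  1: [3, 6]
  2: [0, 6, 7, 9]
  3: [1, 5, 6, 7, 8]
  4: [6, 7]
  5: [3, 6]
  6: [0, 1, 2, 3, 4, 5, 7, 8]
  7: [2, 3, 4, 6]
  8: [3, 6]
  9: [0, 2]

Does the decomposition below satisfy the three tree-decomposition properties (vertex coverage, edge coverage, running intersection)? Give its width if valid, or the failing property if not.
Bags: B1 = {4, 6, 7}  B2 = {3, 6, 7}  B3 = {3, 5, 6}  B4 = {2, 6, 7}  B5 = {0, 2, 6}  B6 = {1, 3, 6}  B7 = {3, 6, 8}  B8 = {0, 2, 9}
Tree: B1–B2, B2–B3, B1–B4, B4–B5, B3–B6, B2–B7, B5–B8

Checking the three conditions: (i) the bags cover all of {0, 1, 2, 3, 4, 5, 6, 7, 8, 9}; (ii) for each edge, some bag contains both endpoints; (iii) the bags containing any fixed vertex form a subtree. All hold, so the decomposition is valid with width 3 − 1 = 2.

Yes; width 2.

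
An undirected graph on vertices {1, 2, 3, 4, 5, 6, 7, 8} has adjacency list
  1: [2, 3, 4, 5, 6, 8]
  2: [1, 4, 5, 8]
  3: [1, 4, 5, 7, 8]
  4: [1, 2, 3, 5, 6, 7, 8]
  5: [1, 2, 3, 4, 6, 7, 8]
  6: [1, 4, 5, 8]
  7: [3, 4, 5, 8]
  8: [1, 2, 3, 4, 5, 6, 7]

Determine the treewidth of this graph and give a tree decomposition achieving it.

Treewidth 4.
One optimal decomposition is:
Bags: B1 = {1, 3, 4, 5, 8}  B2 = {3, 4, 5, 7, 8}  B3 = {1, 2, 4, 5, 8}  B4 = {1, 4, 5, 6, 8}
Tree: B1–B2, B1–B3, B1–B4

Each bag holds 5 vertices, so the decomposition has width 4, which upper-bounds the treewidth. On the other hand G contains the 5-clique {1, 2, 4, 5, 8}. A clique must lie in a single bag of any decomposition, so no decomposition can have width below 4. Therefore the treewidth is 4.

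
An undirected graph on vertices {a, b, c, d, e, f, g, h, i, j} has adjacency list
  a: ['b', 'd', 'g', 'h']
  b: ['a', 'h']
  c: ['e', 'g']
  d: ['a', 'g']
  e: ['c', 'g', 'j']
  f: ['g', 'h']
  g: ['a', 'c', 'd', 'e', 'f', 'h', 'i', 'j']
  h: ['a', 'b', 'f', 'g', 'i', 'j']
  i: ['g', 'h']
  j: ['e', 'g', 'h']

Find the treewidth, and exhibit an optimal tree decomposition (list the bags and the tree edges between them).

Treewidth 2.
One such decomposition:
Bags: B1 = {a, b, h}  B2 = {a, g, h}  B3 = {g, h, j}  B4 = {e, g, j}  B5 = {c, e, g}  B6 = {g, h, i}  B7 = {a, d, g}  B8 = {f, g, h}
Tree: B1–B2, B2–B3, B3–B4, B4–B5, B2–B6, B2–B7, B3–B8

Every bag has size at most 3, so the width is 3 − 1 = 2 and tw(G) ≤ 2. Conversely, {a, d, g} is a clique of size 3, and the vertices of any clique must share a bag in every tree decomposition; so some bag has ≥ 3 vertices and tw(G) ≥ 2. Therefore the treewidth is 2.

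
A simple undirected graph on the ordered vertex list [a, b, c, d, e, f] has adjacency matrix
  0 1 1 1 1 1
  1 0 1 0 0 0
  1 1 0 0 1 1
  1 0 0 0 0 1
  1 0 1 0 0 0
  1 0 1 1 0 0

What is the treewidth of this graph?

A width-2 tree decomposition is:
Bags: B1 = {a, c, f}  B2 = {a, b, c}  B3 = {a, d, f}  B4 = {a, c, e}
Tree: B1–B2, B1–B3, B1–B4
Each bag holds 3 vertices, so the decomposition has width 2, which upper-bounds the treewidth. For the lower bound, the 3 vertices {a, d, f} are pairwise adjacent, and any tree decomposition puts a clique entirely inside one bag — forcing width ≥ 2. The upper and lower bounds meet at 2, so that is the treewidth.

2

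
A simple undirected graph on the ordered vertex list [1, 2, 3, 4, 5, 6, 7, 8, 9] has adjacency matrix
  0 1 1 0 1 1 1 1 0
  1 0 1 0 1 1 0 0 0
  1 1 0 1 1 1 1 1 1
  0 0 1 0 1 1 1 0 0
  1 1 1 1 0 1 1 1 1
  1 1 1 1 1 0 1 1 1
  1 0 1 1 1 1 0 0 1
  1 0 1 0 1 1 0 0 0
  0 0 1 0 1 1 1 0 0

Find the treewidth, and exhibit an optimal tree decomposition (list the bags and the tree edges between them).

Each bag holds 5 vertices, so the decomposition has width 4, which upper-bounds the treewidth. On the other hand G contains the 5-clique {1, 3, 5, 6, 8}. A clique must lie in a single bag of any decomposition, so no decomposition can have width below 4. The upper and lower bounds meet at 4, so that is the treewidth.

Treewidth 4.
Bags: B1 = {1, 3, 5, 6, 7}  B2 = {3, 5, 6, 7, 9}  B3 = {1, 2, 3, 5, 6}  B4 = {1, 3, 5, 6, 8}  B5 = {3, 4, 5, 6, 7}
Tree: B1–B2, B1–B3, B1–B4, B2–B5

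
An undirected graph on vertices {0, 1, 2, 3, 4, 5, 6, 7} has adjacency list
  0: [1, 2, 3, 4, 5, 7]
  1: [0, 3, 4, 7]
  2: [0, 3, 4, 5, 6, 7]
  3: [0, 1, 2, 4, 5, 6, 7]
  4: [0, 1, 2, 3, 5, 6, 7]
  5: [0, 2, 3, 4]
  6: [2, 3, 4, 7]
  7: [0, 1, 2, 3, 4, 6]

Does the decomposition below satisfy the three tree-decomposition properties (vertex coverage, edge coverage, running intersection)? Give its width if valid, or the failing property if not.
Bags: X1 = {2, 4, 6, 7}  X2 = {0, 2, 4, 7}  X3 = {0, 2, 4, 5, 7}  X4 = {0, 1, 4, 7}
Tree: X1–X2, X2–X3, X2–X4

A tree decomposition must satisfy three properties: every vertex lies in some bag; for every edge, both endpoints lie together in some bag; and for every vertex, the bags containing it form a connected subtree. Here vertex 3 appears in no bag, so the decomposition is invalid.

No — vertex 3 appears in no bag.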